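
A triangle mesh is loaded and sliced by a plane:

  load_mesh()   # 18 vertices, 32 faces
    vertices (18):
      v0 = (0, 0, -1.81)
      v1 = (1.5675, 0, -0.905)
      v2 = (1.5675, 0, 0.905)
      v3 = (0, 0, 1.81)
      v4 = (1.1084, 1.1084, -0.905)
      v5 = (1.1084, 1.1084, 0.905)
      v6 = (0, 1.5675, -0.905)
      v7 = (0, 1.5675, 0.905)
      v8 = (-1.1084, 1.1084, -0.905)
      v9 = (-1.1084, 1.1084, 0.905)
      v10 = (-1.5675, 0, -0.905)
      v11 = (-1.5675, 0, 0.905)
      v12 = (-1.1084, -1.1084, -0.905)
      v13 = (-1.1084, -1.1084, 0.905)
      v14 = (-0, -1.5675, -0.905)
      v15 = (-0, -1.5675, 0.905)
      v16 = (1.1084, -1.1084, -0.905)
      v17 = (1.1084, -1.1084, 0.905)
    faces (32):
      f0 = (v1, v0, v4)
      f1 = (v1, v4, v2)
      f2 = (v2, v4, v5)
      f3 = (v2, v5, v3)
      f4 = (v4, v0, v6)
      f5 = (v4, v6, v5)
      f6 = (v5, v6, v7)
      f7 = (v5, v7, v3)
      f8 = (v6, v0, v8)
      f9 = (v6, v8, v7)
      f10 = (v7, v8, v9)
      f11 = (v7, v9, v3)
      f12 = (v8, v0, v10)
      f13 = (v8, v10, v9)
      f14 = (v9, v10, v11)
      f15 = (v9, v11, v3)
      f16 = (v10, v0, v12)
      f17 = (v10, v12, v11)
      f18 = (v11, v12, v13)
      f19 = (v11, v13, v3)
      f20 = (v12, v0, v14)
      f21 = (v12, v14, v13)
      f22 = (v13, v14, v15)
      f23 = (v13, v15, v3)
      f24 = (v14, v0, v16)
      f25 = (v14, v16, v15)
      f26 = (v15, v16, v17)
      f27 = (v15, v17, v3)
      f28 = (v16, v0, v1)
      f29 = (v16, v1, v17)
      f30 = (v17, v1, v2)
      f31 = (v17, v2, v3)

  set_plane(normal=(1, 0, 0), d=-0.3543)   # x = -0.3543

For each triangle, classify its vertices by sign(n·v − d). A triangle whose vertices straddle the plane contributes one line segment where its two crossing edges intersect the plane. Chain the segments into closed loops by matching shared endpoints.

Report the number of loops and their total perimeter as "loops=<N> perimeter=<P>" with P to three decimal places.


loops=1 perimeter=10.003

Straddling triangles (12 of 32):
  (v6,v0,v8) [++-] → (-0.3543, 0.3543, -1.52072)–(-0.3543, 1.42075, -0.905)  len=1.2314
  (v6,v8,v7) [+-+] → (-0.3543, 1.42075, -0.905)–(-0.3543, 1.42075, 0.326434)  len=1.2314
  (v7,v8,v9) [+--] → (-0.3543, 1.42075, 0.326434)–(-0.3543, 1.42075, 0.905)  len=0.5786
  (v7,v9,v3) [+-+] → (-0.3543, 1.42075, 0.905)–(-0.3543, 0.3543, 1.52072)  len=1.2314
  (v8,v0,v10) [-+-] → (-0.3543, 0.3543, -1.52072)–(-0.3543, 0, -1.60544)  len=0.3643
  (v9,v11,v3) [--+] → (-0.3543, 0, 1.60544)–(-0.3543, 0.3543, 1.52072)  len=0.3643
  (v10,v0,v12) [-+-] → (-0.3543, 0, -1.60544)–(-0.3543, -0.3543, -1.52072)  len=0.3643
  (v11,v13,v3) [--+] → (-0.3543, -0.3543, 1.52072)–(-0.3543, 0, 1.60544)  len=0.3643
  (v12,v0,v14) [-++] → (-0.3543, -0.3543, -1.52072)–(-0.3543, -1.42075, -0.905)  len=1.2314
  (v12,v14,v13) [-+-] → (-0.3543, -1.42075, -0.905)–(-0.3543, -1.42075, -0.326434)  len=0.5786
  (v13,v14,v15) [-++] → (-0.3543, -1.42075, -0.326434)–(-0.3543, -1.42075, 0.905)  len=1.2314
  (v13,v15,v3) [-++] → (-0.3543, -1.42075, 0.905)–(-0.3543, -0.3543, 1.52072)  len=1.2314

Chained into 1 loop(s):
  loop 1: 12 segments, perimeter = 10.0029
Total perimeter = 10.003


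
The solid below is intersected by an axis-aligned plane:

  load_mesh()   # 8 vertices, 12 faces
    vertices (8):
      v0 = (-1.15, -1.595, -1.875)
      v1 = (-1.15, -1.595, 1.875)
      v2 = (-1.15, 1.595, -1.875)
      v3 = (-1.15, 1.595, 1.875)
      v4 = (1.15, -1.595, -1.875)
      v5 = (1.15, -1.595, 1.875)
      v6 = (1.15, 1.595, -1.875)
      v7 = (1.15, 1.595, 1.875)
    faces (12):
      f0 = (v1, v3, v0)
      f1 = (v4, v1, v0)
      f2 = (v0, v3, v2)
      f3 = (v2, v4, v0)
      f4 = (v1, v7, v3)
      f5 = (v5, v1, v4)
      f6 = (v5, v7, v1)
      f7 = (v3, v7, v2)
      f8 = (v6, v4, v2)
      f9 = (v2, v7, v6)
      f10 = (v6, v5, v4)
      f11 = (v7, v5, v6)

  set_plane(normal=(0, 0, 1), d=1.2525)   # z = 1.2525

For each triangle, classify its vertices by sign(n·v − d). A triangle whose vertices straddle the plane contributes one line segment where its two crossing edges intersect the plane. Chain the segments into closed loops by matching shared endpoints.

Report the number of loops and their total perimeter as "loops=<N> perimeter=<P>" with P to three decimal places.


Straddling triangles (8 of 12):
  (v1,v3,v0) [++-] → (-1.15, 1.06546, 1.2525)–(-1.15, -1.595, 1.2525)  len=2.6605
  (v4,v1,v0) [-+-] → (-0.7682, -1.595, 1.2525)–(-1.15, -1.595, 1.2525)  len=0.3818
  (v0,v3,v2) [-+-] → (-1.15, 1.06546, 1.2525)–(-1.15, 1.595, 1.2525)  len=0.5295
  (v5,v1,v4) [++-] → (-0.7682, -1.595, 1.2525)–(1.15, -1.595, 1.2525)  len=1.9182
  (v3,v7,v2) [++-] → (0.7682, 1.595, 1.2525)–(-1.15, 1.595, 1.2525)  len=1.9182
  (v2,v7,v6) [-+-] → (0.7682, 1.595, 1.2525)–(1.15, 1.595, 1.2525)  len=0.3818
  (v6,v5,v4) [-+-] → (1.15, -1.06546, 1.2525)–(1.15, -1.595, 1.2525)  len=0.5295
  (v7,v5,v6) [++-] → (1.15, -1.06546, 1.2525)–(1.15, 1.595, 1.2525)  len=2.6605

Chained into 1 loop(s):
  loop 1: 8 segments, perimeter = 10.9800
Total perimeter = 10.980

loops=1 perimeter=10.980


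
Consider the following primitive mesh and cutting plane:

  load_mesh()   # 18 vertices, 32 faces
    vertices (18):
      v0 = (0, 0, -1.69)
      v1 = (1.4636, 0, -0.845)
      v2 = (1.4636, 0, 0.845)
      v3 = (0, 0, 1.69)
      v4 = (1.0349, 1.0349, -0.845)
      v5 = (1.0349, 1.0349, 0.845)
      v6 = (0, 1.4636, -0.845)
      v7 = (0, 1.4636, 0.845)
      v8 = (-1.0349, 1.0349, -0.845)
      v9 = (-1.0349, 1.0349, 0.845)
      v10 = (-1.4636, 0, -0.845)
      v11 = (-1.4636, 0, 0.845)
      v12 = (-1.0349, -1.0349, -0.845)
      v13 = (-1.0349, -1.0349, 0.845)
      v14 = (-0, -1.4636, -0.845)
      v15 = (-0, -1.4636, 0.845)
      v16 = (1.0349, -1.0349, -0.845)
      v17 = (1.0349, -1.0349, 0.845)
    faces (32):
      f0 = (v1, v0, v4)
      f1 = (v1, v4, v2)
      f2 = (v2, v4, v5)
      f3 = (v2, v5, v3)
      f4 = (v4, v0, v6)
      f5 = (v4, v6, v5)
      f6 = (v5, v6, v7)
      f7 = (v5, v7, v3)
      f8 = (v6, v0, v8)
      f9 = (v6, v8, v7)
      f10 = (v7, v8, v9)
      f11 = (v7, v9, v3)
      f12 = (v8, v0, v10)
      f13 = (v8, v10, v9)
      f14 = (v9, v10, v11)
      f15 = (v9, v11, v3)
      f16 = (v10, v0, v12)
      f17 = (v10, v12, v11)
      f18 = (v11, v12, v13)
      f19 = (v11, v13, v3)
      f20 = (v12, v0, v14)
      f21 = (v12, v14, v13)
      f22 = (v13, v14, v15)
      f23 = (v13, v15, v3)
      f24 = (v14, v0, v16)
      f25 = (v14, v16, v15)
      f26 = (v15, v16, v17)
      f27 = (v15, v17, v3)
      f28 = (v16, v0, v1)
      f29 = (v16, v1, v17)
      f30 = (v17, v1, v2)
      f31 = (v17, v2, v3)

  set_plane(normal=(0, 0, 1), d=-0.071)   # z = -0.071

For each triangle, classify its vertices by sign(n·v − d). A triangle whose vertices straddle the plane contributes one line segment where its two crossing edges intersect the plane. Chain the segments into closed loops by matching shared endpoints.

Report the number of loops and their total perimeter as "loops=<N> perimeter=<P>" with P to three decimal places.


Straddling triangles (16 of 32):
  (v1,v4,v2) [--+] → (1.23124, 0.560928, -0.071)–(1.4636, 0, -0.071)  len=0.6072
  (v2,v4,v5) [+-+] → (1.23124, 0.560928, -0.071)–(1.0349, 1.0349, -0.071)  len=0.5130
  (v4,v6,v5) [--+] → (0.473972, 1.26726, -0.071)–(1.0349, 1.0349, -0.071)  len=0.6072
  (v5,v6,v7) [+-+] → (0.473972, 1.26726, -0.071)–(0, 1.4636, -0.071)  len=0.5130
  (v6,v8,v7) [--+] → (-0.560928, 1.23124, -0.071)–(0, 1.4636, -0.071)  len=0.6072
  (v7,v8,v9) [+-+] → (-0.560928, 1.23124, -0.071)–(-1.0349, 1.0349, -0.071)  len=0.5130
  (v8,v10,v9) [--+] → (-1.26726, 0.473972, -0.071)–(-1.0349, 1.0349, -0.071)  len=0.6072
  (v9,v10,v11) [+-+] → (-1.26726, 0.473972, -0.071)–(-1.4636, 0, -0.071)  len=0.5130
  (v10,v12,v11) [--+] → (-1.23124, -0.560928, -0.071)–(-1.4636, 0, -0.071)  len=0.6072
  (v11,v12,v13) [+-+] → (-1.23124, -0.560928, -0.071)–(-1.0349, -1.0349, -0.071)  len=0.5130
  (v12,v14,v13) [--+] → (-0.473972, -1.26726, -0.071)–(-1.0349, -1.0349, -0.071)  len=0.6072
  (v13,v14,v15) [+-+] → (-0.473972, -1.26726, -0.071)–(0, -1.4636, -0.071)  len=0.5130
  (v14,v16,v15) [--+] → (0.560928, -1.23124, -0.071)–(0, -1.4636, -0.071)  len=0.6072
  (v15,v16,v17) [+-+] → (0.560928, -1.23124, -0.071)–(1.0349, -1.0349, -0.071)  len=0.5130
  (v16,v1,v17) [--+] → (1.26726, -0.473972, -0.071)–(1.0349, -1.0349, -0.071)  len=0.6072
  (v17,v1,v2) [+-+] → (1.26726, -0.473972, -0.071)–(1.4636, 0, -0.071)  len=0.5130

Chained into 1 loop(s):
  loop 1: 16 segments, perimeter = 8.9614
Total perimeter = 8.961

loops=1 perimeter=8.961


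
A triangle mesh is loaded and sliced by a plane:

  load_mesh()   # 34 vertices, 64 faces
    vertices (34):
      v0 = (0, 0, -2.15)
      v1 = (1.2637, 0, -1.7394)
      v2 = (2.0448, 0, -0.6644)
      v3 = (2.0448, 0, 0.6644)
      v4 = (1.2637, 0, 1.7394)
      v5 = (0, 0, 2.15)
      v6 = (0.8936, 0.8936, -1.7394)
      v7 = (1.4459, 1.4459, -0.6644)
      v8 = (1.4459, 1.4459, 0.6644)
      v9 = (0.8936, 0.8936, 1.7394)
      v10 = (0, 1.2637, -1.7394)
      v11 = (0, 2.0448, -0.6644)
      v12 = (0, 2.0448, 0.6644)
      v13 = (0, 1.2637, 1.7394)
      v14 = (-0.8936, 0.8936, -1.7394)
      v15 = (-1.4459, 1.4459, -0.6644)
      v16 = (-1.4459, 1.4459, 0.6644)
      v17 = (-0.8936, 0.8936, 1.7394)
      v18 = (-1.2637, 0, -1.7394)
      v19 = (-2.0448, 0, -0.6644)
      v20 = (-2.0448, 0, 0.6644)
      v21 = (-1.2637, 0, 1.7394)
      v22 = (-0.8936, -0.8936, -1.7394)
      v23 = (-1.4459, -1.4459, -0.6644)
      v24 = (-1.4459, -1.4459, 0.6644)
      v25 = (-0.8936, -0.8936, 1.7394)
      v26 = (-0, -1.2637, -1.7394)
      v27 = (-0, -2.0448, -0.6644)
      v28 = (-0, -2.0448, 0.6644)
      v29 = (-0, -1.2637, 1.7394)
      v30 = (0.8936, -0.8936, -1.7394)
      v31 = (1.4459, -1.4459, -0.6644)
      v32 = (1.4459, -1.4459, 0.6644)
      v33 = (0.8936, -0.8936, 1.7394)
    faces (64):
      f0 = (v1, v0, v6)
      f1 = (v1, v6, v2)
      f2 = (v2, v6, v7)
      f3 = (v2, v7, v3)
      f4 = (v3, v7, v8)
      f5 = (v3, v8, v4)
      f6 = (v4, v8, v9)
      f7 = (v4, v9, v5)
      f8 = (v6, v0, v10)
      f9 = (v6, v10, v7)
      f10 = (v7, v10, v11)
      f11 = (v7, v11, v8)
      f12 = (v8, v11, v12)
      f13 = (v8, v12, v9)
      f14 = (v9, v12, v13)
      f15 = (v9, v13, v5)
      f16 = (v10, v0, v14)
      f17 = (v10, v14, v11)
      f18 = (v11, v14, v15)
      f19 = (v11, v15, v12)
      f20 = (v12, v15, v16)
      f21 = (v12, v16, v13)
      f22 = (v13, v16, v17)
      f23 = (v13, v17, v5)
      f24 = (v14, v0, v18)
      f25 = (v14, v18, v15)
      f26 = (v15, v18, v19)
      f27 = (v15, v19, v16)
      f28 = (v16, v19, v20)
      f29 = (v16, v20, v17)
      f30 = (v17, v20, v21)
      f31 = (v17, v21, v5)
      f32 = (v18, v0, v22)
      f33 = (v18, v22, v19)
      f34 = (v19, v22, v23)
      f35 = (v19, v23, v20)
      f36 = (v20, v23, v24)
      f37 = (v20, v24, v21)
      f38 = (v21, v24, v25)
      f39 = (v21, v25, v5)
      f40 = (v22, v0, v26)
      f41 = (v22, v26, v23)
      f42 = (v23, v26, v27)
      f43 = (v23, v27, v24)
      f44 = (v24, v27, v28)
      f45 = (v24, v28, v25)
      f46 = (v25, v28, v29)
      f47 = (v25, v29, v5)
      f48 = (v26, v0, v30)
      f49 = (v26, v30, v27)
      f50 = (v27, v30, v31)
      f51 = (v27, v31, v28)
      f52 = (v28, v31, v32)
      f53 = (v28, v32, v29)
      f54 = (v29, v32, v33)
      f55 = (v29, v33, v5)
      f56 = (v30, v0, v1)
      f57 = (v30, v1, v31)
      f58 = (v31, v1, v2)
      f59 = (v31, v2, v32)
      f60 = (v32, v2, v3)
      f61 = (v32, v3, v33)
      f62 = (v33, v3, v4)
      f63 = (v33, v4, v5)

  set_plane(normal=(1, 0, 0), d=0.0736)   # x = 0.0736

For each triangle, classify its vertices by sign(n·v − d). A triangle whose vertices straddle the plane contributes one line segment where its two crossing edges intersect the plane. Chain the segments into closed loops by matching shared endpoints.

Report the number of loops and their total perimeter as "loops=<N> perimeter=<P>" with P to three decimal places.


loops=1 perimeter=13.147

Straddling triangles (20 of 64):
  (v1,v0,v6) [+-+] → (0.0736, 0, -2.12609)–(0.0736, 0.0736, -2.11618)  len=0.0743
  (v4,v9,v5) [++-] → (0.0736, 0.0736, 2.11618)–(0.0736, 0, 2.12609)  len=0.0743
  (v6,v0,v10) [+--] → (0.0736, 0.0736, -2.11618)–(0.0736, 1.23322, -1.7394)  len=1.2193
  (v6,v10,v7) [+-+] → (0.0736, 1.23322, -1.7394)–(0.0736, 1.27297, -1.68468)  len=0.0676
  (v7,v10,v11) [+--] → (0.0736, 1.27297, -1.68468)–(0.0736, 2.01431, -0.6644)  len=1.2612
  (v7,v11,v8) [+-+] → (0.0736, 2.01431, -0.6644)–(0.0736, 2.01431, -0.596761)  len=0.0676
  (v8,v11,v12) [+--] → (0.0736, 2.01431, -0.596761)–(0.0736, 2.01431, 0.6644)  len=1.2612
  (v8,v12,v9) [+-+] → (0.0736, 2.01431, 0.6644)–(0.0736, 1.94998, 0.752941)  len=0.1094
  (v9,v12,v13) [+--] → (0.0736, 1.94998, 0.752941)–(0.0736, 1.23322, 1.7394)  len=1.2194
  (v9,v13,v5) [+--] → (0.0736, 1.23322, 1.7394)–(0.0736, 0.0736, 2.11618)  len=1.2193
  (v26,v0,v30) [--+] → (0.0736, -0.0736, -2.11618)–(0.0736, -1.23322, -1.7394)  len=1.2193
  (v26,v30,v27) [-+-] → (0.0736, -1.23322, -1.7394)–(0.0736, -1.94998, -0.752941)  len=1.2194
  (v27,v30,v31) [-++] → (0.0736, -1.94998, -0.752941)–(0.0736, -2.01431, -0.6644)  len=0.1094
  (v27,v31,v28) [-+-] → (0.0736, -2.01431, -0.6644)–(0.0736, -2.01431, 0.596761)  len=1.2612
  (v28,v31,v32) [-++] → (0.0736, -2.01431, 0.596761)–(0.0736, -2.01431, 0.6644)  len=0.0676
  (v28,v32,v29) [-+-] → (0.0736, -2.01431, 0.6644)–(0.0736, -1.27297, 1.68468)  len=1.2612
  (v29,v32,v33) [-++] → (0.0736, -1.27297, 1.68468)–(0.0736, -1.23322, 1.7394)  len=0.0676
  (v29,v33,v5) [-+-] → (0.0736, -1.23322, 1.7394)–(0.0736, -0.0736, 2.11618)  len=1.2193
  (v30,v0,v1) [+-+] → (0.0736, -0.0736, -2.11618)–(0.0736, 0, -2.12609)  len=0.0743
  (v33,v4,v5) [++-] → (0.0736, 0, 2.12609)–(0.0736, -0.0736, 2.11618)  len=0.0743

Chained into 1 loop(s):
  loop 1: 20 segments, perimeter = 13.1471
Total perimeter = 13.147


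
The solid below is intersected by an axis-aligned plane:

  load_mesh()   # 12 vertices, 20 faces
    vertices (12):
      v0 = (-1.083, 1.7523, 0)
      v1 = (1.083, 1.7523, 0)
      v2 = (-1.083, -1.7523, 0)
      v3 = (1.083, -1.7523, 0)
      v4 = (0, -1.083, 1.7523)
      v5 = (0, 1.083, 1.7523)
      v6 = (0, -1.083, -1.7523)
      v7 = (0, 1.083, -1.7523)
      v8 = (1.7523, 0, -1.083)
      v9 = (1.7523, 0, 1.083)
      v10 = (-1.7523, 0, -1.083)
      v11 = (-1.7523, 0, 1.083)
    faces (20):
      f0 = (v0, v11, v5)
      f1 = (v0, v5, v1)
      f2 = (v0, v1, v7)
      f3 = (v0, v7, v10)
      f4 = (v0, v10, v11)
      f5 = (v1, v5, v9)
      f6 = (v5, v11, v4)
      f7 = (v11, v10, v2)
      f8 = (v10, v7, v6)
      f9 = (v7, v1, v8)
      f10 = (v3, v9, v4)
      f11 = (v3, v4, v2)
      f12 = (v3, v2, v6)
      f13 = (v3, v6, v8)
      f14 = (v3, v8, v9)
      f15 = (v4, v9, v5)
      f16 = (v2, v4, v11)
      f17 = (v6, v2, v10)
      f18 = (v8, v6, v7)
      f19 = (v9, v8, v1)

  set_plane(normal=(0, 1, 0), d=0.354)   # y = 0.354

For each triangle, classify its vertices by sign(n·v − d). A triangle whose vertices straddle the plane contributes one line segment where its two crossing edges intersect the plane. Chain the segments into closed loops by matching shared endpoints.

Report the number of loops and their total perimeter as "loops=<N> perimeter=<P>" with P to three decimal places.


loops=1 perimeter=10.983

Straddling triangles (10 of 20):
  (v0,v11,v5) [+-+] → (-1.61709, 0.354, 0.864212)–(-1.17953, 0.354, 1.30177)  len=0.6188
  (v0,v7,v10) [++-] → (-1.17953, 0.354, -1.30177)–(-1.61709, 0.354, -0.864212)  len=0.6188
  (v0,v10,v11) [+--] → (-1.61709, 0.354, -0.864212)–(-1.61709, 0.354, 0.864212)  len=1.7284
  (v1,v5,v9) [++-] → (1.17953, 0.354, 1.30177)–(1.61709, 0.354, 0.864212)  len=0.6188
  (v5,v11,v4) [+--] → (-1.17953, 0.354, 1.30177)–(0, 0.354, 1.7523)  len=1.2626
  (v10,v7,v6) [-+-] → (-1.17953, 0.354, -1.30177)–(0, 0.354, -1.7523)  len=1.2626
  (v7,v1,v8) [++-] → (1.61709, 0.354, -0.864212)–(1.17953, 0.354, -1.30177)  len=0.6188
  (v4,v9,v5) [--+] → (1.17953, 0.354, 1.30177)–(0, 0.354, 1.7523)  len=1.2626
  (v8,v6,v7) [--+] → (0, 0.354, -1.7523)–(1.17953, 0.354, -1.30177)  len=1.2626
  (v9,v8,v1) [--+] → (1.61709, 0.354, -0.864212)–(1.61709, 0.354, 0.864212)  len=1.7284

Chained into 1 loop(s):
  loop 1: 10 segments, perimeter = 10.9826
Total perimeter = 10.983


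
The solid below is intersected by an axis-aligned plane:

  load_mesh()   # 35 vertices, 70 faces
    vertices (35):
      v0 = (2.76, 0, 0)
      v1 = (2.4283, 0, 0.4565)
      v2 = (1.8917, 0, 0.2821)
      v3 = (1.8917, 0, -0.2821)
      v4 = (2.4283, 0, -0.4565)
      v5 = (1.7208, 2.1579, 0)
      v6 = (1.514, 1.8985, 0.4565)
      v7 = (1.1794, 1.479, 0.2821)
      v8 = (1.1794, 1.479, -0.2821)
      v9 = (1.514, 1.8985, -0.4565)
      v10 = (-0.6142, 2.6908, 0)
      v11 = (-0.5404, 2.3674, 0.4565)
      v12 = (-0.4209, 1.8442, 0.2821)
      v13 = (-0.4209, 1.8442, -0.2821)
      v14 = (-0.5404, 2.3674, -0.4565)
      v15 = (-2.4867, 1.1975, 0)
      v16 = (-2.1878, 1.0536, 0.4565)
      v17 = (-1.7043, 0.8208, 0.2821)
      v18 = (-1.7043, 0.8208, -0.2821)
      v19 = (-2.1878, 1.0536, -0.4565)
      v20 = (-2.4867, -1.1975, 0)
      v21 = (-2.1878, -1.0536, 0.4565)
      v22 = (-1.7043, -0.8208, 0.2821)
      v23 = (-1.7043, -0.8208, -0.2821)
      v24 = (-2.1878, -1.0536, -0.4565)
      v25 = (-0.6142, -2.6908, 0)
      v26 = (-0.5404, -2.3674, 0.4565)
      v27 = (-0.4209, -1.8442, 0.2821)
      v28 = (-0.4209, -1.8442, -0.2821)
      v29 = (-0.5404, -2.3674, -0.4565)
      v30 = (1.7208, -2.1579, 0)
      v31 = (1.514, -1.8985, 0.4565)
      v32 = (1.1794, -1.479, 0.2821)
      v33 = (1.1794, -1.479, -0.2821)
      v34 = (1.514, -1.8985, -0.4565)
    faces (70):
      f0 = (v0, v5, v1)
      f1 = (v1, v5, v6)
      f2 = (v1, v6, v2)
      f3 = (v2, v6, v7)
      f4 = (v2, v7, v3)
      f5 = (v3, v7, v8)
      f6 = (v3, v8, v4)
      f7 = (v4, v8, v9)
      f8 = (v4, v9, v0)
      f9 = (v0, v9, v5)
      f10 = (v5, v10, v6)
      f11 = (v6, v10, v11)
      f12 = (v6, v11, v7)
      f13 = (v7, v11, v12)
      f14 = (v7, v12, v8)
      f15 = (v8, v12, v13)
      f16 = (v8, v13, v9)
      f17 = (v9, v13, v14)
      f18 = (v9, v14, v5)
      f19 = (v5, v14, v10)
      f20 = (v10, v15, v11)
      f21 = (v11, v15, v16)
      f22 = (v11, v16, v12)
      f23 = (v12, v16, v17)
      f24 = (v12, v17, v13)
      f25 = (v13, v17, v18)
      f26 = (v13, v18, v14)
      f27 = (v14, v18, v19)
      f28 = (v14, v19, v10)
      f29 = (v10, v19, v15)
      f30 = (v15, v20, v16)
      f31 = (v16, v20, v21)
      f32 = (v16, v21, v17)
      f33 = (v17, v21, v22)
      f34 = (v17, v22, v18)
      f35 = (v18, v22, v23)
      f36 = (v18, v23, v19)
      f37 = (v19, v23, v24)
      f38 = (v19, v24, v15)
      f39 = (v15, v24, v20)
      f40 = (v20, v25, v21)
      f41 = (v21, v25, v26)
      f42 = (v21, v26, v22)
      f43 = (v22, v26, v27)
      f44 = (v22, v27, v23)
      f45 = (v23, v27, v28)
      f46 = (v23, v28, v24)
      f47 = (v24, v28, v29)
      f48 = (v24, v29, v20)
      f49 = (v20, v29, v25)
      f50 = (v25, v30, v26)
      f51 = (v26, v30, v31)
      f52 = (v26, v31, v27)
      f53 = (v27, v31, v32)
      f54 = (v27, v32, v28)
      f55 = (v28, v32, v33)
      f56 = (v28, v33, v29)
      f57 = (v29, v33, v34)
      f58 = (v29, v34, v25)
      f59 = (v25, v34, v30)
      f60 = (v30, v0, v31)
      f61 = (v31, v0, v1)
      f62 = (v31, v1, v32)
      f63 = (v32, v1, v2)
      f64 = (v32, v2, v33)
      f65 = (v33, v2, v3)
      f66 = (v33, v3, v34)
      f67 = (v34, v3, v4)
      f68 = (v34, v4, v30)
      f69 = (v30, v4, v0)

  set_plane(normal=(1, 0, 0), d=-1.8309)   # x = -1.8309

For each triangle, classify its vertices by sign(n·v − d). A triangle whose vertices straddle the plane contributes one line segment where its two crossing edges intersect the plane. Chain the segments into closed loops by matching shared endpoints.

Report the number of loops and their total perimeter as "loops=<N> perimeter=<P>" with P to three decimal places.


loops=1 perimeter=7.806

Straddling triangles (18 of 70):
  (v10,v15,v11) [+-+] → (-1.8309, 1.72049, 0)–(-1.8309, 1.59169, 0.153816)  len=0.2006
  (v11,v15,v16) [+--] → (-1.8309, 1.59169, 0.153816)–(-1.8309, 1.33823, 0.4565)  len=0.3948
  (v11,v16,v12) [+-+] → (-1.8309, 1.33823, 0.4565)–(-1.8309, 1.2133, 0.421273)  len=0.1298
  (v12,v16,v17) [+-+] → (-1.8309, 1.2133, 0.421273)–(-1.8309, 0.881757, 0.327765)  len=0.3445
  (v14,v18,v19) [++-] → (-1.8309, 0.881757, -0.327765)–(-1.8309, 1.33823, -0.4565)  len=0.4743
  (v14,v19,v10) [+-+] → (-1.8309, 1.33823, -0.4565)–(-1.8309, 1.42492, -0.352964)  len=0.1350
  (v10,v19,v15) [+--] → (-1.8309, 1.42492, -0.352964)–(-1.8309, 1.72049, 0)  len=0.4604
  (v16,v21,v17) [--+] → (-1.8309, 0.330006, 0.327765)–(-1.8309, 0.881757, 0.327765)  len=0.5518
  (v17,v21,v22) [+-+] → (-1.8309, 0.330006, 0.327765)–(-1.8309, -0.881757, 0.327765)  len=1.2118
  (v18,v23,v19) [++-] → (-1.8309, -0.330006, -0.327765)–(-1.8309, 0.881757, -0.327765)  len=1.2118
  (v19,v23,v24) [-+-] → (-1.8309, -0.330006, -0.327765)–(-1.8309, -0.881757, -0.327765)  len=0.5518
  (v20,v25,v21) [-+-] → (-1.8309, -1.72049, 0)–(-1.8309, -1.42492, 0.352964)  len=0.4604
  (v21,v25,v26) [-++] → (-1.8309, -1.42492, 0.352964)–(-1.8309, -1.33823, 0.4565)  len=0.1350
  (v21,v26,v22) [-++] → (-1.8309, -1.33823, 0.4565)–(-1.8309, -0.881757, 0.327765)  len=0.4743
  (v23,v28,v24) [++-] → (-1.8309, -1.2133, -0.421273)–(-1.8309, -0.881757, -0.327765)  len=0.3445
  (v24,v28,v29) [-++] → (-1.8309, -1.2133, -0.421273)–(-1.8309, -1.33823, -0.4565)  len=0.1298
  (v24,v29,v20) [-+-] → (-1.8309, -1.33823, -0.4565)–(-1.8309, -1.59169, -0.153816)  len=0.3948
  (v20,v29,v25) [-++] → (-1.8309, -1.59169, -0.153816)–(-1.8309, -1.72049, 0)  len=0.2006

Chained into 1 loop(s):
  loop 1: 18 segments, perimeter = 7.8058
Total perimeter = 7.806


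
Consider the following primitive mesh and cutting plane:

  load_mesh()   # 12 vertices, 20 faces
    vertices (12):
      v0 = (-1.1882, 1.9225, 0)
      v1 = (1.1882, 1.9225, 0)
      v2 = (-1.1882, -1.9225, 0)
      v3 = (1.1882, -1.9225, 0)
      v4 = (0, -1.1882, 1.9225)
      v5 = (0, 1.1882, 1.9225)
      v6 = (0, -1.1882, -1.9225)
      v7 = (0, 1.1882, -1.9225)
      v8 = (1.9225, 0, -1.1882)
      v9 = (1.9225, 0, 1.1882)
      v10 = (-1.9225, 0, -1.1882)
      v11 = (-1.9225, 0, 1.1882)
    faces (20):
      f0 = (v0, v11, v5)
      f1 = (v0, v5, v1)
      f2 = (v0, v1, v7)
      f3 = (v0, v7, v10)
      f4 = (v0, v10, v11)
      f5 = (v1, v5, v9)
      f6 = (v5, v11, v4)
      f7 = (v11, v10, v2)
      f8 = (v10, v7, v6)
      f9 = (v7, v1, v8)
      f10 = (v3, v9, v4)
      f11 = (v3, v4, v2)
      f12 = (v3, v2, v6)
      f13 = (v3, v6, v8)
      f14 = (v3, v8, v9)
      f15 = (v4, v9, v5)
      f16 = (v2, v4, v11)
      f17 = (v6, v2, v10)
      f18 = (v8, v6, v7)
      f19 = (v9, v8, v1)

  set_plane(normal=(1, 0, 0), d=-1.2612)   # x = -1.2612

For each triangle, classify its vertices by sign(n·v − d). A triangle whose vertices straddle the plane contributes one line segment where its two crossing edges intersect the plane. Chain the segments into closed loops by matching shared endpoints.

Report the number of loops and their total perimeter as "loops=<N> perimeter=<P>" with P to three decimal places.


Straddling triangles (8 of 20):
  (v0,v11,v5) [+-+] → (-1.2612, 1.73138, 0.118124)–(-1.2612, 0.408716, 1.44078)  len=1.8705
  (v0,v7,v10) [++-] → (-1.2612, 0.408716, -1.44078)–(-1.2612, 1.73138, -0.118124)  len=1.8705
  (v0,v10,v11) [+--] → (-1.2612, 1.73138, -0.118124)–(-1.2612, 1.73138, 0.118124)  len=0.2362
  (v5,v11,v4) [+-+] → (-1.2612, 0.408716, 1.44078)–(-1.2612, -0.408716, 1.44078)  len=0.8174
  (v11,v10,v2) [--+] → (-1.2612, -1.73138, -0.118124)–(-1.2612, -1.73138, 0.118124)  len=0.2362
  (v10,v7,v6) [-++] → (-1.2612, 0.408716, -1.44078)–(-1.2612, -0.408716, -1.44078)  len=0.8174
  (v2,v4,v11) [++-] → (-1.2612, -0.408716, 1.44078)–(-1.2612, -1.73138, 0.118124)  len=1.8705
  (v6,v2,v10) [++-] → (-1.2612, -1.73138, -0.118124)–(-1.2612, -0.408716, -1.44078)  len=1.8705

Chained into 1 loop(s):
  loop 1: 8 segments, perimeter = 9.5895
Total perimeter = 9.589

loops=1 perimeter=9.589


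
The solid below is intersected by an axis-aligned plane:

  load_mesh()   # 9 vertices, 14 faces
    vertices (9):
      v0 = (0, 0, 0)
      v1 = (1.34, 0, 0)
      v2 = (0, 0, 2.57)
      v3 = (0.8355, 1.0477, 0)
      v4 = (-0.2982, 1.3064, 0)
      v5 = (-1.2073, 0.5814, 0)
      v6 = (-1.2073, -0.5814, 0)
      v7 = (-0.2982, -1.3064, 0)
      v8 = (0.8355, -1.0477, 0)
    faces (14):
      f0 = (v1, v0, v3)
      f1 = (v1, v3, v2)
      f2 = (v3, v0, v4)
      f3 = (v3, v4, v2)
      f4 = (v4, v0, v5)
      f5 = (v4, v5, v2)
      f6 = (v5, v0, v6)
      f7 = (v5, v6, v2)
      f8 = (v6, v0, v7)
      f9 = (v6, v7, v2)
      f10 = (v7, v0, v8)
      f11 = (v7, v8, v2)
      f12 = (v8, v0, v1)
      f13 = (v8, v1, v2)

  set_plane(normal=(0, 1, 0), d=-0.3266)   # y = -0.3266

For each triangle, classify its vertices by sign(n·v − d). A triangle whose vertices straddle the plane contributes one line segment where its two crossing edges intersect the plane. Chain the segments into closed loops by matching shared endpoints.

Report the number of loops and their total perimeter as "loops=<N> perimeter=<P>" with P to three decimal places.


Straddling triangles (8 of 14):
  (v5,v0,v6) [++-] → (-0.678198, -0.3266, 0)–(-1.2073, -0.3266, 0)  len=0.5291
  (v5,v6,v2) [+-+] → (-1.2073, -0.3266, 0)–(-0.678198, -0.3266, 1.12631)  len=1.2444
  (v6,v0,v7) [-+-] → (-0.678198, -0.3266, 0)–(-0.07455, -0.3266, 0)  len=0.6036
  (v6,v7,v2) [--+] → (-0.07455, -0.3266, 1.9275)–(-0.678198, -0.3266, 1.12631)  len=1.0031
  (v7,v0,v8) [-+-] → (-0.07455, -0.3266, 0)–(0.260451, -0.3266, 0)  len=0.3350
  (v7,v8,v2) [--+] → (0.260451, -0.3266, 1.76885)–(-0.07455, -0.3266, 1.9275)  len=0.3707
  (v8,v0,v1) [-++] → (0.260451, -0.3266, 0)–(1.18273, -0.3266, 0)  len=0.9223
  (v8,v1,v2) [-++] → (1.18273, -0.3266, 0)–(0.260451, -0.3266, 1.76885)  len=1.9949

Chained into 1 loop(s):
  loop 1: 8 segments, perimeter = 7.0031
Total perimeter = 7.003

loops=1 perimeter=7.003


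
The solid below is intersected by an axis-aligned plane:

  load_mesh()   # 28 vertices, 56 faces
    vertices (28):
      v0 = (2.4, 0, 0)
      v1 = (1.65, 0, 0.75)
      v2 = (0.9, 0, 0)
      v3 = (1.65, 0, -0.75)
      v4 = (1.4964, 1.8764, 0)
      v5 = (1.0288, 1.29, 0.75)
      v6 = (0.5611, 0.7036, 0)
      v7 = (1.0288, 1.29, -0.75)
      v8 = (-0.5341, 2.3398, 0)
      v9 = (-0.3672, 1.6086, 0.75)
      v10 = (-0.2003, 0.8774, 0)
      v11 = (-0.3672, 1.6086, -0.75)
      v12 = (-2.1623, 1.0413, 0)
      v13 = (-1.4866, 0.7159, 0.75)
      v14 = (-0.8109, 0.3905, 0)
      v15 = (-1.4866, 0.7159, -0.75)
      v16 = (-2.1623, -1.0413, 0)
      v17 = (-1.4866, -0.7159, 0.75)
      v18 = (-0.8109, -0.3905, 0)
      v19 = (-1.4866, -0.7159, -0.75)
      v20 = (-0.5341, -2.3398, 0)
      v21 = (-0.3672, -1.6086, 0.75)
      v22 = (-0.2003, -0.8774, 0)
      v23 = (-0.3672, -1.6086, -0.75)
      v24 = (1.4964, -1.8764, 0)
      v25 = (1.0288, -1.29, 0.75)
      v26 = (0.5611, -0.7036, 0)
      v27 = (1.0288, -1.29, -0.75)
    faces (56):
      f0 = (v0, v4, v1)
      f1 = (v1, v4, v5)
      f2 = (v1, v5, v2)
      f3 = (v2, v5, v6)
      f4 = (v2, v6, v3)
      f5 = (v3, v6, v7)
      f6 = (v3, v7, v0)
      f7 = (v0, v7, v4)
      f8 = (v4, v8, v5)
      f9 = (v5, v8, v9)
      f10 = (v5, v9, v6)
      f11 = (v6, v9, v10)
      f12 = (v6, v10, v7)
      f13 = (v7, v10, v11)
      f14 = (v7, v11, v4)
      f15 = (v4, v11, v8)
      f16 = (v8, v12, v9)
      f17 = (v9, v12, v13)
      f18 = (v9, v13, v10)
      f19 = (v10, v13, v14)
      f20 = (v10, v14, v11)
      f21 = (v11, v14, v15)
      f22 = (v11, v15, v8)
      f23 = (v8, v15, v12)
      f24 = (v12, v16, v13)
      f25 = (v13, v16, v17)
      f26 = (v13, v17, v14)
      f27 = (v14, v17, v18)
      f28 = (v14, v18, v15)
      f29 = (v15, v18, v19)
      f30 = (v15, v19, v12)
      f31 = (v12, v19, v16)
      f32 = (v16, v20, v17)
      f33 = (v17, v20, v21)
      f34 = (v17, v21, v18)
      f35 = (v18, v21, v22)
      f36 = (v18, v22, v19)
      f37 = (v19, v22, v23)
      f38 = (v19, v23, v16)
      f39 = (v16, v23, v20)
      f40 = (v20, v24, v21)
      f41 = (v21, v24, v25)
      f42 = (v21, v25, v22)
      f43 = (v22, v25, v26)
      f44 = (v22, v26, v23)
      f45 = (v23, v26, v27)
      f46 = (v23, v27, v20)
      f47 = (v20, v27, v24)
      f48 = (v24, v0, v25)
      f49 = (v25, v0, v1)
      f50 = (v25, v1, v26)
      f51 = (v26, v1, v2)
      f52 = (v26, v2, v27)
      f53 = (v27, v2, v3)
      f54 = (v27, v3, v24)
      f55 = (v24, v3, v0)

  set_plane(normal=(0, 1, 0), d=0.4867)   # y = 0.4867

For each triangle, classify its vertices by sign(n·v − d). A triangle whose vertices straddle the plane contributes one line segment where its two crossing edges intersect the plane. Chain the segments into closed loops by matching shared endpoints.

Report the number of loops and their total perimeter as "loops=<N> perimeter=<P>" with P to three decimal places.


loops=2 perimeter=8.463

Straddling triangles (18 of 56):
  (v0,v4,v1) [-+-] → (2.16562, 0.4867, 0)–(1.61016, 0.4867, 0.555465)  len=0.7855
  (v1,v4,v5) [-++] → (1.61016, 0.4867, 0.555465)–(1.41563, 0.4867, 0.75)  len=0.2751
  (v1,v5,v2) [-+-] → (1.41563, 0.4867, 0.75)–(0.948595, 0.4867, 0.282965)  len=0.6605
  (v2,v5,v6) [-++] → (0.948595, 0.4867, 0.282965)–(0.665573, 0.4867, 0)  len=0.4002
  (v2,v6,v3) [-+-] → (0.665573, 0.4867, 0)–(0.896777, 0.4867, -0.231204)  len=0.3270
  (v3,v6,v7) [-++] → (0.896777, 0.4867, -0.231204)–(1.41563, 0.4867, -0.75)  len=0.7337
  (v3,v7,v0) [-+-] → (1.41563, 0.4867, -0.75)–(1.88266, 0.4867, -0.282965)  len=0.6605
  (v0,v7,v4) [-++] → (1.88266, 0.4867, -0.282965)–(2.16562, 0.4867, 0)  len=0.4002
  (v10,v13,v14) [++-] → (-1.01066, 0.4867, 0.221727)–(-0.69026, 0.4867, 0)  len=0.3896
  (v10,v14,v11) [+-+] → (-0.69026, 0.4867, 0)–(-0.775859, 0.4867, -0.0592316)  len=0.1041
  (v11,v14,v15) [+-+] → (-0.775859, 0.4867, -0.0592316)–(-1.01066, 0.4867, -0.221727)  len=0.2855
  (v12,v16,v13) [+-+] → (-2.1623, 0.4867, 0)–(-1.57473, 0.4867, 0.652174)  len=0.8778
  (v13,v16,v17) [+--] → (-1.57473, 0.4867, 0.652174)–(-1.4866, 0.4867, 0.75)  len=0.1317
  (v13,v17,v14) [+--] → (-1.4866, 0.4867, 0.75)–(-1.01066, 0.4867, 0.221727)  len=0.7110
  (v14,v18,v15) [--+] → (-1.34662, 0.4867, -0.594631)–(-1.01066, 0.4867, -0.221727)  len=0.5019
  (v15,v18,v19) [+--] → (-1.34662, 0.4867, -0.594631)–(-1.4866, 0.4867, -0.75)  len=0.2091
  (v15,v19,v12) [+-+] → (-1.4866, 0.4867, -0.75)–(-1.94904, 0.4867, -0.236712)  len=0.6909
  (v12,v19,v16) [+--] → (-1.94904, 0.4867, -0.236712)–(-2.1623, 0.4867, 0)  len=0.3186

Chained into 2 loop(s):
  loop 1: 8 segments, perimeter = 4.2427
  loop 2: 10 segments, perimeter = 4.2204
Total perimeter = 8.463


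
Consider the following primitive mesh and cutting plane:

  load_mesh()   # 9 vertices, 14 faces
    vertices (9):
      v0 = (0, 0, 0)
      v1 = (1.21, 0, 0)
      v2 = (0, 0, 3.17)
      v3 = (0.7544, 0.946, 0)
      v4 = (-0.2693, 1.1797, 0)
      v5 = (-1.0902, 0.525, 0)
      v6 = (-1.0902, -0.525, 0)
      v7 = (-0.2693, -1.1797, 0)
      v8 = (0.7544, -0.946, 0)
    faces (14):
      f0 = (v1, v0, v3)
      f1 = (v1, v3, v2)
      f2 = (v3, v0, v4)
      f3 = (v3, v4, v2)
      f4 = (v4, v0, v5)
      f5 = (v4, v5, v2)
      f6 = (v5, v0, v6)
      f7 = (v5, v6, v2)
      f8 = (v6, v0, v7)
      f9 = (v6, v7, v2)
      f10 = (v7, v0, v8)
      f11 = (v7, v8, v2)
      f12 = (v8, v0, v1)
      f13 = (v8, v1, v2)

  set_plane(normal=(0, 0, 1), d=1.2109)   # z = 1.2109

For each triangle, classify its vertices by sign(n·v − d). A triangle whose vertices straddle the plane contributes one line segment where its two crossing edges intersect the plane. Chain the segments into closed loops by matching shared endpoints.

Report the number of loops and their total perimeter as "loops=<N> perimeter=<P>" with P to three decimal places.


loops=1 perimeter=4.542

Straddling triangles (7 of 14):
  (v1,v3,v2) [--+] → (0.466229, 0.58464, 1.2109)–(0.747795, 0, 1.2109)  len=0.6489
  (v3,v4,v2) [--+] → (-0.166431, 0.729069, 1.2109)–(0.466229, 0.58464, 1.2109)  len=0.6489
  (v4,v5,v2) [--+] → (-0.673757, 0.324457, 1.2109)–(-0.166431, 0.729069, 1.2109)  len=0.6489
  (v5,v6,v2) [--+] → (-0.673757, -0.324457, 1.2109)–(-0.673757, 0.324457, 1.2109)  len=0.6489
  (v6,v7,v2) [--+] → (-0.166431, -0.729069, 1.2109)–(-0.673757, -0.324457, 1.2109)  len=0.6489
  (v7,v8,v2) [--+] → (0.466229, -0.58464, 1.2109)–(-0.166431, -0.729069, 1.2109)  len=0.6489
  (v8,v1,v2) [--+] → (0.747795, 0, 1.2109)–(0.466229, -0.58464, 1.2109)  len=0.6489

Chained into 1 loop(s):
  loop 1: 7 segments, perimeter = 4.5424
Total perimeter = 4.542


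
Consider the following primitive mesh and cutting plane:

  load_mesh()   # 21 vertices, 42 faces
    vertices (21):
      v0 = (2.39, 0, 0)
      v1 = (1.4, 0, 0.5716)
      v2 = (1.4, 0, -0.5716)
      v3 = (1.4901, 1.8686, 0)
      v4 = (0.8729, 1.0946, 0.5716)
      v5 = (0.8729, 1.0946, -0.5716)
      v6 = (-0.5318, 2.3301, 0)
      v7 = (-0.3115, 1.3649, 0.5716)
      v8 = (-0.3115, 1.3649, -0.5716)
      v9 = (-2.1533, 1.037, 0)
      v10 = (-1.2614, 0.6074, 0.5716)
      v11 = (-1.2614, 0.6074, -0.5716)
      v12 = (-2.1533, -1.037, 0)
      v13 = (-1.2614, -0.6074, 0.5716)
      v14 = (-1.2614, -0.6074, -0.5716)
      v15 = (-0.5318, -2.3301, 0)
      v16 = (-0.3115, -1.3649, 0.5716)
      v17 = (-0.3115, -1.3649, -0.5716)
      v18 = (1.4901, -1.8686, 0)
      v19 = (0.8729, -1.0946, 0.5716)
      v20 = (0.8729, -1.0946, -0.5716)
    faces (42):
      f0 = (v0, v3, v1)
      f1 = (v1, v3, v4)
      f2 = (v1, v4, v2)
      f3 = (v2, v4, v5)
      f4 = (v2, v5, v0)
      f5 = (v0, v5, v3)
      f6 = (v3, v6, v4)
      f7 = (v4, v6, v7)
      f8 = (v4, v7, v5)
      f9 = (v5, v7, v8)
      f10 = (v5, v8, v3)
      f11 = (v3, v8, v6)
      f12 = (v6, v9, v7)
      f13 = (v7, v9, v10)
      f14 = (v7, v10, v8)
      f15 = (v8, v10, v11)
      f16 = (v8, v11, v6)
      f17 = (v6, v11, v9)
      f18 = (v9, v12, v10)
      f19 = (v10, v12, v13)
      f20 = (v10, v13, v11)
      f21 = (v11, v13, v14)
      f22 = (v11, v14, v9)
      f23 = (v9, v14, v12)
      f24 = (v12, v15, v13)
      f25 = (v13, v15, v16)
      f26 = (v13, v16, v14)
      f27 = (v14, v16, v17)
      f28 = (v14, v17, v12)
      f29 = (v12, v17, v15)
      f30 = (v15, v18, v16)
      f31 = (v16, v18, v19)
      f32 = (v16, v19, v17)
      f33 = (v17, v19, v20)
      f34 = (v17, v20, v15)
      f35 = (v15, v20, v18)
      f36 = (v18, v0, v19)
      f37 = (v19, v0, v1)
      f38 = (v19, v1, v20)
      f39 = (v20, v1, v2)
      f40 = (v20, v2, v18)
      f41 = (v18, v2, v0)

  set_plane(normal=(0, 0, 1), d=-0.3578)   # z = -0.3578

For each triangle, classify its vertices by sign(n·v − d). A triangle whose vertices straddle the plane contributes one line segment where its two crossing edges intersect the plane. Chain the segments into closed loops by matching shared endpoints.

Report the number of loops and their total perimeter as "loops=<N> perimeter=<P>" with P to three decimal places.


loops=2 perimeter=19.258

Straddling triangles (28 of 42):
  (v1,v4,v2) [++-] → (1.30142, 0.204711, -0.3578)–(1.4, 0, -0.3578)  len=0.2272
  (v2,v4,v5) [-+-] → (1.30142, 0.204711, -0.3578)–(0.8729, 1.0946, -0.3578)  len=0.9877
  (v2,v5,v0) [--+] → (1.44035, 0.685178, -0.3578)–(1.7703, 0, -0.3578)  len=0.7605
  (v0,v5,v3) [+-+] → (1.44035, 0.685178, -0.3578)–(1.10376, 1.38411, -0.3578)  len=0.7758
  (v4,v7,v5) [++-] → (0.651395, 1.14515, -0.3578)–(0.8729, 1.0946, -0.3578)  len=0.2272
  (v5,v7,v8) [-+-] → (0.651395, 1.14515, -0.3578)–(-0.3115, 1.3649, -0.3578)  len=0.9877
  (v5,v8,v3) [--+] → (0.362366, 1.5533, -0.3578)–(1.10376, 1.38411, -0.3578)  len=0.7605
  (v3,v8,v6) [+-+] → (0.362366, 1.5533, -0.3578)–(-0.393901, 1.72592, -0.3578)  len=0.7757
  (v7,v10,v8) [++-] → (-0.489149, 1.22323, -0.3578)–(-0.3115, 1.3649, -0.3578)  len=0.2272
  (v8,v10,v11) [-+-] → (-0.489149, 1.22323, -0.3578)–(-1.2614, 0.6074, -0.3578)  len=0.9877
  (v8,v11,v6) [--+] → (-0.988502, 1.25175, -0.3578)–(-0.393901, 1.72592, -0.3578)  len=0.7605
  (v6,v11,v9) [+-+] → (-0.988502, 1.25175, -0.3578)–(-1.595, 0.768087, -0.3578)  len=0.7757
  (v10,v13,v11) [++-] → (-1.2614, 0.380209, -0.3578)–(-1.2614, 0.6074, -0.3578)  len=0.2272
  (v11,v13,v14) [-+-] → (-1.2614, 0.380209, -0.3578)–(-1.2614, -0.6074, -0.3578)  len=0.9876
  (v11,v14,v9) [--+] → (-1.595, 0.00766774, -0.3578)–(-1.595, 0.768087, -0.3578)  len=0.7604
  (v9,v14,v12) [+-+] → (-1.595, 0.00766774, -0.3578)–(-1.595, -0.768087, -0.3578)  len=0.7758
  (v13,v16,v14) [++-] → (-1.08375, -0.749067, -0.3578)–(-1.2614, -0.6074, -0.3578)  len=0.2272
  (v14,v16,v17) [-+-] → (-1.08375, -0.749067, -0.3578)–(-0.3115, -1.3649, -0.3578)  len=0.9877
  (v14,v17,v12) [--+] → (-1.0004, -1.24225, -0.3578)–(-1.595, -0.768087, -0.3578)  len=0.7605
  (v12,v17,v15) [+-+] → (-1.0004, -1.24225, -0.3578)–(-0.393901, -1.72592, -0.3578)  len=0.7757
  (v16,v19,v17) [++-] → (-0.0899948, -1.31435, -0.3578)–(-0.3115, -1.3649, -0.3578)  len=0.2272
  (v17,v19,v20) [-+-] → (-0.0899948, -1.31435, -0.3578)–(0.8729, -1.0946, -0.3578)  len=0.9877
  (v17,v20,v15) [--+] → (0.347489, -1.55672, -0.3578)–(-0.393901, -1.72592, -0.3578)  len=0.7605
  (v15,v20,v18) [+-+] → (0.347489, -1.55672, -0.3578)–(1.10376, -1.38411, -0.3578)  len=0.7757
  (v19,v1,v20) [++-] → (0.971478, -0.889889, -0.3578)–(0.8729, -1.0946, -0.3578)  len=0.2272
  (v20,v1,v2) [-+-] → (0.971478, -0.889889, -0.3578)–(1.4, 0, -0.3578)  len=0.9877
  (v20,v2,v18) [--+] → (1.4337, -0.698927, -0.3578)–(1.10376, -1.38411, -0.3578)  len=0.7605
  (v18,v2,v0) [+-+] → (1.4337, -0.698927, -0.3578)–(1.7703, 0, -0.3578)  len=0.7758

Chained into 2 loop(s):
  loop 1: 14 segments, perimeter = 8.5042
  loop 2: 14 segments, perimeter = 10.7535
Total perimeter = 19.258


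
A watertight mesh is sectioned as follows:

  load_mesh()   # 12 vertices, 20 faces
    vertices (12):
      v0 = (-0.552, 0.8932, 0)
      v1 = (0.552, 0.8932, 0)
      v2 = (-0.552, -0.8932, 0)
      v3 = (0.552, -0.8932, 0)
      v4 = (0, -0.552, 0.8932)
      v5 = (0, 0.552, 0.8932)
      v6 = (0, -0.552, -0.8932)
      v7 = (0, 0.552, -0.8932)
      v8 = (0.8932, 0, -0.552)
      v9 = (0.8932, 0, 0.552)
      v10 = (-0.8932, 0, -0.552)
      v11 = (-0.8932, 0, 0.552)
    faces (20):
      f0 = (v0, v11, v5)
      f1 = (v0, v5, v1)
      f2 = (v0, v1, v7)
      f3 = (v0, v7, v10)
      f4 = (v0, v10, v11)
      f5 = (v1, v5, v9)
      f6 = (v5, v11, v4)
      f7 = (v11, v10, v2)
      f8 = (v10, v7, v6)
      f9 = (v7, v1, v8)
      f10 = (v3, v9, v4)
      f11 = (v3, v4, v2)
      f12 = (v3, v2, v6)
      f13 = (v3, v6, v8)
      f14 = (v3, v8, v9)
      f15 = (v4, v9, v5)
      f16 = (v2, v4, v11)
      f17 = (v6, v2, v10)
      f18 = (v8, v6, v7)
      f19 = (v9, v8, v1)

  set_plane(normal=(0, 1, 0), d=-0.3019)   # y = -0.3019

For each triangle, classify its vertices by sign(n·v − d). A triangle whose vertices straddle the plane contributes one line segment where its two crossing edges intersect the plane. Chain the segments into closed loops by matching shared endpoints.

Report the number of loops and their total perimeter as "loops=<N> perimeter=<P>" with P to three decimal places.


loops=1 perimeter=5.306

Straddling triangles (10 of 20):
  (v5,v11,v4) [++-] → (-0.404691, -0.3019, 0.738609)–(0, -0.3019, 0.8932)  len=0.4332
  (v11,v10,v2) [++-] → (-0.777875, -0.3019, -0.365425)–(-0.777875, -0.3019, 0.365425)  len=0.7308
  (v10,v7,v6) [++-] → (0, -0.3019, -0.8932)–(-0.404691, -0.3019, -0.738609)  len=0.4332
  (v3,v9,v4) [-+-] → (0.777875, -0.3019, 0.365425)–(0.404691, -0.3019, 0.738609)  len=0.5278
  (v3,v6,v8) [--+] → (0.404691, -0.3019, -0.738609)–(0.777875, -0.3019, -0.365425)  len=0.5278
  (v3,v8,v9) [-++] → (0.777875, -0.3019, -0.365425)–(0.777875, -0.3019, 0.365425)  len=0.7308
  (v4,v9,v5) [-++] → (0.404691, -0.3019, 0.738609)–(0, -0.3019, 0.8932)  len=0.4332
  (v2,v4,v11) [--+] → (-0.404691, -0.3019, 0.738609)–(-0.777875, -0.3019, 0.365425)  len=0.5278
  (v6,v2,v10) [--+] → (-0.777875, -0.3019, -0.365425)–(-0.404691, -0.3019, -0.738609)  len=0.5278
  (v8,v6,v7) [+-+] → (0.404691, -0.3019, -0.738609)–(0, -0.3019, -0.8932)  len=0.4332

Chained into 1 loop(s):
  loop 1: 10 segments, perimeter = 5.3056
Total perimeter = 5.306
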